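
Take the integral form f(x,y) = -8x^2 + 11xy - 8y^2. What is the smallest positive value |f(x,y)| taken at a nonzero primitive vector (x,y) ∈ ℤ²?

translate: b→5 (≡-11 mod 16), so (8,-11,8)→(8,5,5)
flip: (8,5,5)→(5,-5,8)
translate: b→5 (≡-5 mod 10), so (5,-5,8)→(5,5,8)
reduced (well bottom): (5,5,8) with a≤c, −a<b≤a
well minimum |f| = |-5| = 5 (negative-definite)

5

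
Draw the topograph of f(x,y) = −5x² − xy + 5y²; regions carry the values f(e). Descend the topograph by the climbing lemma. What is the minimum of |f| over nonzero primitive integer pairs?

descent: ρ → (5,1,-5)  [lands on river]
river: ρ → (-5,9,1)
river: ρ → (1,9,-5)
river: ρ → (-5,1,5)
river: ρ → (5,9,-1)
river: ρ → (-1,9,5)
closes: descent 1, river 6
min |a| on river = 1

1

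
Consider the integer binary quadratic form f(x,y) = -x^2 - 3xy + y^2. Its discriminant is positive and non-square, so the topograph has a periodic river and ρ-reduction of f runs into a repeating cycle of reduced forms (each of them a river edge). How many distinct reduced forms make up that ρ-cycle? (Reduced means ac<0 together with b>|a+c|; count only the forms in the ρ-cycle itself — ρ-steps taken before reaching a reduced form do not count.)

D = 13, ⌊√D⌋ = 3
descent: ρ → (1,3,-1)  [lands on river]
river: ρ → (-1,3,1)
ρ-cycle length = 2 (tail of 1 descent step not counted)

2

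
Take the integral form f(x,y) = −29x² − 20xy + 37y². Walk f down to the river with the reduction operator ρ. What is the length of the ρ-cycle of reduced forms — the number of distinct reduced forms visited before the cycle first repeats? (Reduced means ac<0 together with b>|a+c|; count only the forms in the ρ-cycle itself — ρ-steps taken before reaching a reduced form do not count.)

D = 4692, ⌊√D⌋ = 68
descent: ρ → (37,20,-29)  [lands on river]
river: ρ → (-29,38,28)
river: ρ → (28,18,-39)
river: ρ → (-39,60,7)
river: ρ → (7,66,-12)
river: ρ → (-12,54,37)
ρ-cycle length = 6 (tail of 1 descent step not counted)

6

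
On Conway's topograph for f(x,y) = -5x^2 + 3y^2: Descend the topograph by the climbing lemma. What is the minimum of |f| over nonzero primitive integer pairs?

descent: ρ → (3,6,-2)  [lands on river]
river: ρ → (-2,6,3)
closes: descent 1, river 2
min |a| on river = 2

2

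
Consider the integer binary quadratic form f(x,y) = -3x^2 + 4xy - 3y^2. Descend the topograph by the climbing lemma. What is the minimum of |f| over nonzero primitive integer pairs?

translate: b→2 (≡-4 mod 6), so (3,-4,3)→(3,2,2)
flip: (3,2,2)→(2,-2,3)
translate: b→2 (≡-2 mod 4), so (2,-2,3)→(2,2,3)
reduced (well bottom): (2,2,3) with a≤c, −a<b≤a
well minimum |f| = |-2| = 2 (negative-definite)

2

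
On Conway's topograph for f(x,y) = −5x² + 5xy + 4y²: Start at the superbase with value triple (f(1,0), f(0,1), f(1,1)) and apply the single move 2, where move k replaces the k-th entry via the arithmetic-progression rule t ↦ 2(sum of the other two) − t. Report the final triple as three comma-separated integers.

start (-5,4,4) = (f(1,0),f(0,1),f(1,1))
replace slot 2: 2·((-5)+4) − 4 = -6 → (-5,-6,4)

-5,-6,4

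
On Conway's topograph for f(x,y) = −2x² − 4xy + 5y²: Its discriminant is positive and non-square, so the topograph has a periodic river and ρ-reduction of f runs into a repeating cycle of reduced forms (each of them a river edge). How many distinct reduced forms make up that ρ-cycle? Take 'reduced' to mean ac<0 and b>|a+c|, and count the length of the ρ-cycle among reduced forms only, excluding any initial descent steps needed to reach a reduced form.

D = 56, ⌊√D⌋ = 7
descent: ρ → (5,4,-2)  [lands on river]
river: ρ → (-2,4,5)
river: ρ → (5,6,-1)
river: ρ → (-1,6,5)
ρ-cycle length = 4 (tail of 1 descent step not counted)

4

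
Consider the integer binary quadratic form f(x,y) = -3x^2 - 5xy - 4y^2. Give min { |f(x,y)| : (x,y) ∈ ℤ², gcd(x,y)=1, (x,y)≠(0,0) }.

translate: b→-1 (≡5 mod 6), so (3,5,4)→(3,-1,2)
flip: (3,-1,2)→(2,1,3)
reduced (well bottom): (2,1,3) with a≤c, −a<b≤a
well minimum |f| = |-2| = 2 (negative-definite)

2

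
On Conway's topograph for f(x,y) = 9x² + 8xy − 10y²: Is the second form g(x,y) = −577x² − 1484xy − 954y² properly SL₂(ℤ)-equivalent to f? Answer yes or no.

D₁ = 424, D₂ = 424
river cycle of f (length 18): (-10, 12, 7), (7, 16, -6), (-6, 20, 1), (1, 20, -6), (-6, 16, 7), (7, 12, -10), (-10, 8, 9), (9, 10, -9), (-9, 8, 10), (10, 12, -7), … (8 more)
river cycle of g (length 18): (-9, 10, 9), (9, 8, -10), (-10, 12, 7), (7, 16, -6), (-6, 20, 1), (1, 20, -6), (-6, 16, 7), (7, 12, -10), (-10, 8, 9), (9, 10, -9), … (8 more)
cycles coincide ⇒ equivalent

yes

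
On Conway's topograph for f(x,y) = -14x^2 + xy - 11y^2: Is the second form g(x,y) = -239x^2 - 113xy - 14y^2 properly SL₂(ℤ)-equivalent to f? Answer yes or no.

D₁ = -615, D₂ = -615
f is negative-definite; reduce −f:
−f: flip: (14,-1,11)→(11,1,14)
−f: reduced (well bottom): (11,1,14) with a≤c, −a<b≤a
flip sign back: reduced form of f is (-11,-1,-14)
g is negative-definite; reduce −g:
−g: flip: (239,113,14)→(14,-113,239)
−g: translate: b→-1 (≡-113 mod 28), so (14,-113,239)→(14,-1,11)
−g: flip: (14,-1,11)→(11,1,14)
−g: reduced (well bottom): (11,1,14) with a≤c, −a<b≤a
flip sign back: reduced form of g is (-11,-1,-14)
reduced forms (-11, -1, -14) vs (-11, -1, -14) ⇒ equivalent

yes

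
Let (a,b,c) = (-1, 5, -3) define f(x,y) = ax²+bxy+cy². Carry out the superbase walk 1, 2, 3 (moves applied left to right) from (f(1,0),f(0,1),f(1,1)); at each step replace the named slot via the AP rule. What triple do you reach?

start (-1,-3,1) = (f(1,0),f(0,1),f(1,1))
replace slot 1: 2·((-3)+1) − (-1) = -3 → (-3,-3,1)
replace slot 2: 2·((-3)+1) − (-3) = -1 → (-3,-1,1)
replace slot 3: 2·((-3)+(-1)) − 1 = -9 → (-3,-1,-9)

-3,-1,-9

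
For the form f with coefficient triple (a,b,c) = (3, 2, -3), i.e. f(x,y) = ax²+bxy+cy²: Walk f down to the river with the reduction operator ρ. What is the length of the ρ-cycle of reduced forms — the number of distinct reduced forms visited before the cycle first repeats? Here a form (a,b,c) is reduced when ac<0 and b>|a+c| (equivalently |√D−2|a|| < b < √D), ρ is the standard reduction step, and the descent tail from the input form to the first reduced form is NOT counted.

D = 40, ⌊√D⌋ = 6
river: ρ → (-3,4,2)
river: ρ → (2,4,-3)
river: ρ → (-3,2,3)
river: ρ → (3,4,-2)
river: ρ → (-2,4,3)
river: ρ → (3,2,-3)
ρ-cycle length = 6 (tail of 0 descent steps not counted)

6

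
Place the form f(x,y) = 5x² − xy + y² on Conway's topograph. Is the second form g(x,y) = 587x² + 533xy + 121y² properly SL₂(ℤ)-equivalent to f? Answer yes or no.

D₁ = -19, D₂ = -19
f: flip: (5,-1,1)→(1,1,5)
f: reduced (well bottom): (1,1,5) with a≤c, −a<b≤a
g: flip: (587,533,121)→(121,-533,587)
g: translate: b→-49 (≡-533 mod 242), so (121,-533,587)→(121,-49,5)
g: flip: (121,-49,5)→(5,49,121)
g: translate: b→-1 (≡49 mod 10), so (5,49,121)→(5,-1,1)
g: flip: (5,-1,1)→(1,1,5)
g: reduced (well bottom): (1,1,5) with a≤c, −a<b≤a
reduced forms (1, 1, 5) vs (1, 1, 5) ⇒ equivalent

yes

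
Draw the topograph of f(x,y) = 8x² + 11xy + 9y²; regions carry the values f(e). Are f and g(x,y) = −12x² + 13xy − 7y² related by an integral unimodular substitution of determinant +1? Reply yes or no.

D₁ = -167, D₂ = -167
f: translate: b→-5 (≡11 mod 16), so (8,11,9)→(8,-5,6)
f: flip: (8,-5,6)→(6,5,8)
f: reduced (well bottom): (6,5,8) with a≤c, −a<b≤a
g is negative-definite; reduce −g:
−g: translate: b→11 (≡-13 mod 24), so (12,-13,7)→(12,11,6)
−g: flip: (12,11,6)→(6,-11,12)
−g: translate: b→1 (≡-11 mod 12), so (6,-11,12)→(6,1,7)
−g: reduced (well bottom): (6,1,7) with a≤c, −a<b≤a
flip sign back: reduced form of g is (-6,-1,-7)
reduced forms (6, 5, 8) vs (-6, -1, -7) ⇒ inequivalent

no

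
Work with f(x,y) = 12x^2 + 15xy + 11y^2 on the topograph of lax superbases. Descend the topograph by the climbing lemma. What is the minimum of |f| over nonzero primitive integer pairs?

translate: b→-9 (≡15 mod 24), so (12,15,11)→(12,-9,8)
flip: (12,-9,8)→(8,9,12)
translate: b→-7 (≡9 mod 16), so (8,9,12)→(8,-7,11)
reduced (well bottom): (8,-7,11) with a≤c, −a<b≤a
well minimum = a = 8

8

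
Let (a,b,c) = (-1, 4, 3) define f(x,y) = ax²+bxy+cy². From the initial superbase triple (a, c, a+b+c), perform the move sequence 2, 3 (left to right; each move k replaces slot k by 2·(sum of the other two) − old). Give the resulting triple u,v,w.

start (-1,3,6) = (f(1,0),f(0,1),f(1,1))
replace slot 2: 2·((-1)+6) − 3 = 7 → (-1,7,6)
replace slot 3: 2·((-1)+7) − 6 = 6 → (-1,7,6)

-1,7,6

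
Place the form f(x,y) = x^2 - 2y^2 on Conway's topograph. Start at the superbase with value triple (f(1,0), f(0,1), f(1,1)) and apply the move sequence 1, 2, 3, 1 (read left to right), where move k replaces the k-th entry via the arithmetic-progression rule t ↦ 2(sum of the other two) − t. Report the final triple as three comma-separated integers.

start (1,-2,-1) = (f(1,0),f(0,1),f(1,1))
replace slot 1: 2·((-2)+(-1)) − 1 = -7 → (-7,-2,-1)
replace slot 2: 2·((-7)+(-1)) − (-2) = -14 → (-7,-14,-1)
replace slot 3: 2·((-7)+(-14)) − (-1) = -41 → (-7,-14,-41)
replace slot 1: 2·((-14)+(-41)) − (-7) = -103 → (-103,-14,-41)

-103,-14,-41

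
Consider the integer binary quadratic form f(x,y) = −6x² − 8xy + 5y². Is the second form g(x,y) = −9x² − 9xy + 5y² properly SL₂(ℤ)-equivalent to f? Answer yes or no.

D₁ = 184, D₂ = 261
discriminants differ ⇒ not SL₂(ℤ)-equivalent

no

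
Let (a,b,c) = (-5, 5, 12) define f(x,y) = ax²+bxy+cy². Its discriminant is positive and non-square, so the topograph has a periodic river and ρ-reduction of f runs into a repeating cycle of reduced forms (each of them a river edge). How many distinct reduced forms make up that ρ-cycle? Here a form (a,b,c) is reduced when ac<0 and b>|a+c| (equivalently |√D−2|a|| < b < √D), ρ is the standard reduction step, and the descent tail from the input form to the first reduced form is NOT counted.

D = 265, ⌊√D⌋ = 16
descent: ρ → (12,-5,-5)
descent: ρ → (-5,15,2)  [lands on river]
river: ρ → (2,13,-12)
river: ρ → (-12,11,3)
river: ρ → (3,13,-8)
river: ρ → (-8,3,8)
river: ρ → (8,13,-3)
river: ρ → (-3,11,12)
river: ρ → (12,13,-2)
river: ρ → (-2,15,5)
river: ρ → (5,15,-2)
river: ρ → (-2,13,12)
river: ρ → (12,11,-3)
river: ρ → (-3,13,8)
river: ρ → (8,3,-8)
river: ρ → (-8,13,3)
river: ρ → (3,11,-12)
river: ρ → (-12,13,2)
river: ρ → (2,15,-5)
ρ-cycle length = 18 (tail of 2 descent steps not counted)

18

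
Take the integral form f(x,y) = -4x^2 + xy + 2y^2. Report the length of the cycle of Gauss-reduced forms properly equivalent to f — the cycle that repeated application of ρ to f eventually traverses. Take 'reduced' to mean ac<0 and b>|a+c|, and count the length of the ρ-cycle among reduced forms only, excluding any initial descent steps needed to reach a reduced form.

D = 33, ⌊√D⌋ = 5
descent: ρ → (2,3,-3)  [lands on river]
river: ρ → (-3,3,2)
river: ρ → (2,5,-1)
river: ρ → (-1,5,2)
ρ-cycle length = 4 (tail of 1 descent step not counted)

4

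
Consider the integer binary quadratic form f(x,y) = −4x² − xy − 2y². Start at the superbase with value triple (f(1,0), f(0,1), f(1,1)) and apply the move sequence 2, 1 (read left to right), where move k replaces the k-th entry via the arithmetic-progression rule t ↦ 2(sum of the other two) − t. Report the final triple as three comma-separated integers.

start (-4,-2,-7) = (f(1,0),f(0,1),f(1,1))
replace slot 2: 2·((-4)+(-7)) − (-2) = -20 → (-4,-20,-7)
replace slot 1: 2·((-20)+(-7)) − (-4) = -50 → (-50,-20,-7)

-50,-20,-7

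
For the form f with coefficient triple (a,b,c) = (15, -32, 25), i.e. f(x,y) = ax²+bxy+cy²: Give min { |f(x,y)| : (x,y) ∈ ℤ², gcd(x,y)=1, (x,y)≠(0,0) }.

translate: b→-2 (≡-32 mod 30), so (15,-32,25)→(15,-2,8)
flip: (15,-2,8)→(8,2,15)
reduced (well bottom): (8,2,15) with a≤c, −a<b≤a
well minimum = a = 8

8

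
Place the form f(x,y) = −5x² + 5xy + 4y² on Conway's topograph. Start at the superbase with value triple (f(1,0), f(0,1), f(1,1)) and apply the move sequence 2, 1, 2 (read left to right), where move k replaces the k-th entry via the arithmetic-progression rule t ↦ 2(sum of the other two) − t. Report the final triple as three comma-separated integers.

start (-5,4,4) = (f(1,0),f(0,1),f(1,1))
replace slot 2: 2·((-5)+4) − 4 = -6 → (-5,-6,4)
replace slot 1: 2·((-6)+4) − (-5) = 1 → (1,-6,4)
replace slot 2: 2·(1+4) − (-6) = 16 → (1,16,4)

1,16,4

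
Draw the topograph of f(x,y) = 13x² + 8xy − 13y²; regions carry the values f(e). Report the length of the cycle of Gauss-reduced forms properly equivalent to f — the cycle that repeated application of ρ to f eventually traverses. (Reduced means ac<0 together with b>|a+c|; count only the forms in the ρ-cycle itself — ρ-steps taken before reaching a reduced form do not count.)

D = 740, ⌊√D⌋ = 27
river: ρ → (-13,18,8)
river: ρ → (8,14,-17)
river: ρ → (-17,20,5)
river: ρ → (5,20,-17)
river: ρ → (-17,14,8)
river: ρ → (8,18,-13)
river: ρ → (-13,8,13)
river: ρ → (13,18,-8)
river: ρ → (-8,14,17)
river: ρ → (17,20,-5)
river: ρ → (-5,20,17)
river: ρ → (17,14,-8)
river: ρ → (-8,18,13)
river: ρ → (13,8,-13)
ρ-cycle length = 14 (tail of 0 descent steps not counted)

14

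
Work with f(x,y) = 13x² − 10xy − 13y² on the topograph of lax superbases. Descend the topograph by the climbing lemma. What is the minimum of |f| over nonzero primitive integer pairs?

descent: ρ → (-13,10,13)  [lands on river]
river: ρ → (13,16,-10)
river: ρ → (-10,24,5)
river: ρ → (5,26,-5)
river: ρ → (-5,24,10)
river: ρ → (10,16,-13)
closes: descent 1, river 6
min |a| on river = 5

5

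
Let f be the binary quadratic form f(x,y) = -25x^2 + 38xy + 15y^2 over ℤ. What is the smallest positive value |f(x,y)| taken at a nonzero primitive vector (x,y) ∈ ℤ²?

river: ρ → (15,52,-4)
river: ρ → (-4,52,15)
river: ρ → (15,38,-25)
river: ρ → (-25,12,28)
river: ρ → (28,44,-9)
river: ρ → (-9,46,23)
river: ρ → (23,46,-9)
river: ρ → (-9,44,28)
river: ρ → (28,12,-25)
river: ρ → (-25,38,15)
closes: descent 0, river 10
min |a| on river = 4

4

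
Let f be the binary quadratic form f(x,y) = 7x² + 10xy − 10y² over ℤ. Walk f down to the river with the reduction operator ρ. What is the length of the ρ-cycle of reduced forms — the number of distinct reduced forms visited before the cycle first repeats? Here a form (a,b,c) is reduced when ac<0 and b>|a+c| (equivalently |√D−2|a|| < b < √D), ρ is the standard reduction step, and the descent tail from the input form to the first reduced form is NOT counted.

D = 380, ⌊√D⌋ = 19
river: ρ → (-10,10,7)
river: ρ → (7,18,-2)
river: ρ → (-2,18,7)
river: ρ → (7,10,-10)
ρ-cycle length = 4 (tail of 0 descent steps not counted)

4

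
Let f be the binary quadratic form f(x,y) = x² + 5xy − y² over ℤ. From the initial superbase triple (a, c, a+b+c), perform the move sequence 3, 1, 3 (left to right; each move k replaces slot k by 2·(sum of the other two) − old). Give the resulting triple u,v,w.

start (1,-1,5) = (f(1,0),f(0,1),f(1,1))
replace slot 3: 2·(1+(-1)) − 5 = -5 → (1,-1,-5)
replace slot 1: 2·((-1)+(-5)) − 1 = -13 → (-13,-1,-5)
replace slot 3: 2·((-13)+(-1)) − (-5) = -23 → (-13,-1,-23)

-13,-1,-23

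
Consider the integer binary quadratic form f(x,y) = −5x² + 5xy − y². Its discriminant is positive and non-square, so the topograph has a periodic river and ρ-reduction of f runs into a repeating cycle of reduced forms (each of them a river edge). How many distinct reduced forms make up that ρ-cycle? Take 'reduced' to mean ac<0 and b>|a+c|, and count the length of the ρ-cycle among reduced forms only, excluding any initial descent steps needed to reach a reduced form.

D = 5, ⌊√D⌋ = 2
descent: ρ → (-1,1,1)  [lands on river]
river: ρ → (1,1,-1)
ρ-cycle length = 2 (tail of 1 descent step not counted)

2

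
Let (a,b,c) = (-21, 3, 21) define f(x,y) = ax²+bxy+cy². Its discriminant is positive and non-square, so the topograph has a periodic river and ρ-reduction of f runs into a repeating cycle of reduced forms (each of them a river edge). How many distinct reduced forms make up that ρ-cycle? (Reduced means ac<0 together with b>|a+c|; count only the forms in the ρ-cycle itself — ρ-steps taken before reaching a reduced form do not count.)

D = 1773, ⌊√D⌋ = 42
river: ρ → (21,39,-3)
river: ρ → (-3,39,21)
river: ρ → (21,3,-21)
river: ρ → (-21,39,3)
river: ρ → (3,39,-21)
river: ρ → (-21,3,21)
ρ-cycle length = 6 (tail of 0 descent steps not counted)

6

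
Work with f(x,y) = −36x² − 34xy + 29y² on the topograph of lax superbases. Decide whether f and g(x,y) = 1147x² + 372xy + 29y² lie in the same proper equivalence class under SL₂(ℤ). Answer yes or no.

D₁ = 5332, D₂ = 5332
river cycle of f (length 28): (29, 34, -36), (-36, 38, 27), (27, 70, -4), (-4, 66, 61), (61, 56, -9), (-9, 70, 12), (12, 50, -59), (-59, 68, 3), (3, 70, -36), (-36, 2, 37), … (18 more)
river cycle of g (length 28): (29, 34, -36), (-36, 38, 27), (27, 70, -4), (-4, 66, 61), (61, 56, -9), (-9, 70, 12), (12, 50, -59), (-59, 68, 3), (3, 70, -36), (-36, 2, 37), … (18 more)
cycles coincide ⇒ equivalent

yes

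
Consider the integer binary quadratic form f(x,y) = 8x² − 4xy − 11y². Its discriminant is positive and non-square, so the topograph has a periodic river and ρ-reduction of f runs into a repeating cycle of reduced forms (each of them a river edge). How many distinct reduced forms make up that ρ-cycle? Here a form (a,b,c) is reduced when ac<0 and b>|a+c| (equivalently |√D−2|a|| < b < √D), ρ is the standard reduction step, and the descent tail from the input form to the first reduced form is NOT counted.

D = 368, ⌊√D⌋ = 19
descent: ρ → (-11,4,8)  [lands on river]
river: ρ → (8,12,-7)
river: ρ → (-7,16,4)
river: ρ → (4,16,-7)
river: ρ → (-7,12,8)
river: ρ → (8,4,-11)
river: ρ → (-11,18,1)
river: ρ → (1,18,-11)
ρ-cycle length = 8 (tail of 1 descent step not counted)

8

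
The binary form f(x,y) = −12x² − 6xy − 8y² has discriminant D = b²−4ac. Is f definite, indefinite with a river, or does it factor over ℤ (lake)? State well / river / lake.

D = b²−4ac = (-6)² − 4·(-12)·(-8) = -348
D < 0 ⇒ definite ⇒ every region one sign ⇒ single well

well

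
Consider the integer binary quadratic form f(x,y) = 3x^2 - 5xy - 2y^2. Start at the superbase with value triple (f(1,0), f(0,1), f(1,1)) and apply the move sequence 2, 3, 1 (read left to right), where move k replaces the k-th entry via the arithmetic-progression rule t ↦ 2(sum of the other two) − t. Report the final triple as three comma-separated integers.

start (3,-2,-4) = (f(1,0),f(0,1),f(1,1))
replace slot 2: 2·(3+(-4)) − (-2) = 0 → (3,0,-4)
replace slot 3: 2·(3+0) − (-4) = 10 → (3,0,10)
replace slot 1: 2·(0+10) − 3 = 17 → (17,0,10)

17,0,10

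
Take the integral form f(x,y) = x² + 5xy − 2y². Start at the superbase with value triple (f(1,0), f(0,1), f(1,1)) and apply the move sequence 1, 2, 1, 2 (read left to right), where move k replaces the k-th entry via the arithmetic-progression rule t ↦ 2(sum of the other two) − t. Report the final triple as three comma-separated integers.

start (1,-2,4) = (f(1,0),f(0,1),f(1,1))
replace slot 1: 2·((-2)+4) − 1 = 3 → (3,-2,4)
replace slot 2: 2·(3+4) − (-2) = 16 → (3,16,4)
replace slot 1: 2·(16+4) − 3 = 37 → (37,16,4)
replace slot 2: 2·(37+4) − 16 = 66 → (37,66,4)

37,66,4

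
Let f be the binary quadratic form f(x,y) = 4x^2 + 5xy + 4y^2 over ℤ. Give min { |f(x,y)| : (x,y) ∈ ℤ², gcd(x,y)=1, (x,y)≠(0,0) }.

translate: b→-3 (≡5 mod 8), so (4,5,4)→(4,-3,3)
flip: (4,-3,3)→(3,3,4)
reduced (well bottom): (3,3,4) with a≤c, −a<b≤a
well minimum = a = 3

3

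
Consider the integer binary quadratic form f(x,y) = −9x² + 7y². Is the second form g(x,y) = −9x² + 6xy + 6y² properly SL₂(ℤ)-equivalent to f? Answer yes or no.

D₁ = 252, D₂ = 252
river cycle of f (length 2): (7, 14, -2), (-2, 14, 7)
river cycle of g (length 4): (6, 6, -9), (-9, 12, 3), (3, 12, -9), (-9, 6, 6)
cycles differ ⇒ inequivalent

no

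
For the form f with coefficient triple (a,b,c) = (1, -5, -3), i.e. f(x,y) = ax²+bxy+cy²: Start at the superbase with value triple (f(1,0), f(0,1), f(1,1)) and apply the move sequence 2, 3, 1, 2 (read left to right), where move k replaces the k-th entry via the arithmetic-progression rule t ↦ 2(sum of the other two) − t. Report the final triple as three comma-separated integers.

start (1,-3,-7) = (f(1,0),f(0,1),f(1,1))
replace slot 2: 2·(1+(-7)) − (-3) = -9 → (1,-9,-7)
replace slot 3: 2·(1+(-9)) − (-7) = -9 → (1,-9,-9)
replace slot 1: 2·((-9)+(-9)) − 1 = -37 → (-37,-9,-9)
replace slot 2: 2·((-37)+(-9)) − (-9) = -83 → (-37,-83,-9)

-37,-83,-9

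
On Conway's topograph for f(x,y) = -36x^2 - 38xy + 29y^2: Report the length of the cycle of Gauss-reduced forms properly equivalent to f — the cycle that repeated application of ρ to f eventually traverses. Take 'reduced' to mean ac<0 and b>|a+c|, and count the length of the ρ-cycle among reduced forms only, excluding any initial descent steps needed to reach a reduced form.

D = 5620, ⌊√D⌋ = 74
descent: ρ → (29,38,-36)  [lands on river]
river: ρ → (-36,34,31)
river: ρ → (31,28,-39)
river: ρ → (-39,50,20)
river: ρ → (20,70,-9)
river: ρ → (-9,74,4)
river: ρ → (4,70,-45)
river: ρ → (-45,20,29)
ρ-cycle length = 8 (tail of 1 descent step not counted)

8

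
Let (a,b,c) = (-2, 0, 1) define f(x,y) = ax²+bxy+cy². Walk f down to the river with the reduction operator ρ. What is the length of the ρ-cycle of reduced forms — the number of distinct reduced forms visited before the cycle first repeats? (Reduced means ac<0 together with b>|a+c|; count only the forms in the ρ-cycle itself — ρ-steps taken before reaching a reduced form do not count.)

D = 8, ⌊√D⌋ = 2
descent: ρ → (1,2,-1)  [lands on river]
river: ρ → (-1,2,1)
ρ-cycle length = 2 (tail of 1 descent step not counted)

2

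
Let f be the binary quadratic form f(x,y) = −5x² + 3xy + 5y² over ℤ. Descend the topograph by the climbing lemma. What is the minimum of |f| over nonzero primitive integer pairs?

river: ρ → (5,7,-3)
river: ρ → (-3,5,7)
river: ρ → (7,9,-1)
river: ρ → (-1,9,7)
river: ρ → (7,5,-3)
river: ρ → (-3,7,5)
river: ρ → (5,3,-5)
river: ρ → (-5,7,3)
river: ρ → (3,5,-7)
river: ρ → (-7,9,1)
river: ρ → (1,9,-7)
river: ρ → (-7,5,3)
river: ρ → (3,7,-5)
river: ρ → (-5,3,5)
closes: descent 0, river 14
min |a| on river = 1

1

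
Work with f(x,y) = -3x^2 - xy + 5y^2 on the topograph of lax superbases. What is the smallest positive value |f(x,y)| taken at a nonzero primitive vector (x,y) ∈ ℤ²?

descent: ρ → (5,1,-3)
descent: ρ → (-3,5,3)  [lands on river]
river: ρ → (3,7,-1)
river: ρ → (-1,7,3)
river: ρ → (3,5,-3)
river: ρ → (-3,7,1)
river: ρ → (1,7,-3)
closes: descent 2, river 6
min |a| on river = 1

1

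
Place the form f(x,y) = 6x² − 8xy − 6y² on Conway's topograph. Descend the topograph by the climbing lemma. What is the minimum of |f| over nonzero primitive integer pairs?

descent: ρ → (-6,8,6)  [lands on river]
river: ρ → (6,4,-8)
river: ρ → (-8,12,2)
river: ρ → (2,12,-8)
river: ρ → (-8,4,6)
river: ρ → (6,8,-6)
river: ρ → (-6,4,8)
river: ρ → (8,12,-2)
river: ρ → (-2,12,8)
river: ρ → (8,4,-6)
closes: descent 1, river 10
min |a| on river = 2

2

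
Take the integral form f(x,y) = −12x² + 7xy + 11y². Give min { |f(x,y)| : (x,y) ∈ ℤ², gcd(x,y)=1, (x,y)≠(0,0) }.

river: ρ → (11,15,-8)
river: ρ → (-8,17,9)
river: ρ → (9,19,-6)
river: ρ → (-6,17,12)
river: ρ → (12,7,-11)
river: ρ → (-11,15,8)
river: ρ → (8,17,-9)
river: ρ → (-9,19,6)
river: ρ → (6,17,-12)
river: ρ → (-12,7,11)
closes: descent 0, river 10
min |a| on river = 6

6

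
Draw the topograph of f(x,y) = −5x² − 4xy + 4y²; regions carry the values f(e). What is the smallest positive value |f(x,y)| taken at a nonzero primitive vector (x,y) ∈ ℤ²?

descent: ρ → (4,4,-5)  [lands on river]
river: ρ → (-5,6,3)
river: ρ → (3,6,-5)
river: ρ → (-5,4,4)
closes: descent 1, river 4
min |a| on river = 3

3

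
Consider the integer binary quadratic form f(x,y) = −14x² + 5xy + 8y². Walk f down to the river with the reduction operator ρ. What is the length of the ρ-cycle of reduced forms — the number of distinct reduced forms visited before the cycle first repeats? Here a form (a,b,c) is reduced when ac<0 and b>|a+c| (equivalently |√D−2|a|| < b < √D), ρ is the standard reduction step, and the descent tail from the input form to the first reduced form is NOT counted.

D = 473, ⌊√D⌋ = 21
descent: ρ → (8,11,-11)  [lands on river]
river: ρ → (-11,11,8)
river: ρ → (8,21,-1)
river: ρ → (-1,21,8)
ρ-cycle length = 4 (tail of 1 descent step not counted)

4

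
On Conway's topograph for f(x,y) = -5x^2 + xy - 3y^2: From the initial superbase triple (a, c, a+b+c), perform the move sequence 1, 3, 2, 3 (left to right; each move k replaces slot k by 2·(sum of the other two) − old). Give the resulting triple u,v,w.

start (-5,-3,-7) = (f(1,0),f(0,1),f(1,1))
replace slot 1: 2·((-3)+(-7)) − (-5) = -15 → (-15,-3,-7)
replace slot 3: 2·((-15)+(-3)) − (-7) = -29 → (-15,-3,-29)
replace slot 2: 2·((-15)+(-29)) − (-3) = -85 → (-15,-85,-29)
replace slot 3: 2·((-15)+(-85)) − (-29) = -171 → (-15,-85,-171)

-15,-85,-171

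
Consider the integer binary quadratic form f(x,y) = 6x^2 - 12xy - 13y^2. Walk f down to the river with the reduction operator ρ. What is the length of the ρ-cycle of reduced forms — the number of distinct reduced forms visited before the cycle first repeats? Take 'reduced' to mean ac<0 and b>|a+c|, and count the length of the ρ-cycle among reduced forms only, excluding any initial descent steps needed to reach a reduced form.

D = 456, ⌊√D⌋ = 21
descent: ρ → (-13,12,6)  [lands on river]
river: ρ → (6,12,-13)
river: ρ → (-13,14,5)
river: ρ → (5,16,-10)
river: ρ → (-10,4,11)
river: ρ → (11,18,-3)
river: ρ → (-3,18,11)
river: ρ → (11,4,-10)
river: ρ → (-10,16,5)
river: ρ → (5,14,-13)
ρ-cycle length = 10 (tail of 1 descent step not counted)

10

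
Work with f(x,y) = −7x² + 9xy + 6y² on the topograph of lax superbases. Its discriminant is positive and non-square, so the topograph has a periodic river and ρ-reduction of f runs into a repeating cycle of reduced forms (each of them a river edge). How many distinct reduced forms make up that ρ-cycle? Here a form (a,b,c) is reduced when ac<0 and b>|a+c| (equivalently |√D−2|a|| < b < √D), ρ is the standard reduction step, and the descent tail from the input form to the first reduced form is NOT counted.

D = 249, ⌊√D⌋ = 15
river: ρ → (6,15,-1)
river: ρ → (-1,15,6)
river: ρ → (6,9,-7)
river: ρ → (-7,5,8)
river: ρ → (8,11,-4)
river: ρ → (-4,13,5)
river: ρ → (5,7,-10)
river: ρ → (-10,13,2)
river: ρ → (2,15,-3)
river: ρ → (-3,15,2)
river: ρ → (2,13,-10)
river: ρ → (-10,7,5)
river: ρ → (5,13,-4)
river: ρ → (-4,11,8)
river: ρ → (8,5,-7)
river: ρ → (-7,9,6)
ρ-cycle length = 16 (tail of 0 descent steps not counted)

16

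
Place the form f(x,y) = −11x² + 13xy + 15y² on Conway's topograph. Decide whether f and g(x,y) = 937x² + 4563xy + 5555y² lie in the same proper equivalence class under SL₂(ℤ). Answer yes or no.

D₁ = 829, D₂ = 829
river cycle of f (length 38): (15, 17, -9), (-9, 19, 13), (13, 7, -15), (-15, 23, 5), (5, 27, -5), (-5, 23, 15), (15, 7, -13), (-13, 19, 9), (9, 17, -15), (-15, 13, 11), … (28 more)
river cycle of g (length 38): (15, 17, -9), (-9, 19, 13), (13, 7, -15), (-15, 23, 5), (5, 27, -5), (-5, 23, 15), (15, 7, -13), (-13, 19, 9), (9, 17, -15), (-15, 13, 11), … (28 more)
cycles coincide ⇒ equivalent

yes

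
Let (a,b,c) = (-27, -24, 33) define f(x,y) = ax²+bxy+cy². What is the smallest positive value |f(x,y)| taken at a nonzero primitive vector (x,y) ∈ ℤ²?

descent: ρ → (33,24,-27)  [lands on river]
river: ρ → (-27,30,30)
river: ρ → (30,30,-27)
river: ρ → (-27,24,33)
river: ρ → (33,42,-18)
river: ρ → (-18,30,45)
river: ρ → (45,60,-3)
river: ρ → (-3,60,45)
river: ρ → (45,30,-18)
river: ρ → (-18,42,33)
closes: descent 1, river 10
min |a| on river = 3

3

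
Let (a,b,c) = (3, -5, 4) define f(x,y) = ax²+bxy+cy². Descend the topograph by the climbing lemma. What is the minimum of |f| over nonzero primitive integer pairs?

translate: b→1 (≡-5 mod 6), so (3,-5,4)→(3,1,2)
flip: (3,1,2)→(2,-1,3)
reduced (well bottom): (2,-1,3) with a≤c, −a<b≤a
well minimum = a = 2

2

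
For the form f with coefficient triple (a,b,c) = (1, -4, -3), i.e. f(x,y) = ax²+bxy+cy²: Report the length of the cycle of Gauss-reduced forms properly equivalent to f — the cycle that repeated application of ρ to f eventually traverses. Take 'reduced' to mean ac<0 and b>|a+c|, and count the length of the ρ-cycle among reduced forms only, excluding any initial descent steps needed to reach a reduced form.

D = 28, ⌊√D⌋ = 5
descent: ρ → (-3,4,1)  [lands on river]
river: ρ → (1,4,-3)
river: ρ → (-3,2,2)
river: ρ → (2,2,-3)
ρ-cycle length = 4 (tail of 1 descent step not counted)

4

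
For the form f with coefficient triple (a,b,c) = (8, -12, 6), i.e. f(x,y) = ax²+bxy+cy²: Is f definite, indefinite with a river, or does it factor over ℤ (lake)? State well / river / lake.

D = b²−4ac = (-12)² − 4·8·6 = -48
D < 0 ⇒ definite ⇒ every region one sign ⇒ single well

well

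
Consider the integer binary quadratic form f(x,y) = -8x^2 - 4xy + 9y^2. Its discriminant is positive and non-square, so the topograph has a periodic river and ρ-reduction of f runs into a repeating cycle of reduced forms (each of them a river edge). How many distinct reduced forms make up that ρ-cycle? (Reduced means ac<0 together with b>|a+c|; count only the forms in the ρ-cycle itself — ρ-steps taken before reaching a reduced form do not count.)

D = 304, ⌊√D⌋ = 17
descent: ρ → (9,4,-8)  [lands on river]
river: ρ → (-8,12,5)
river: ρ → (5,8,-12)
river: ρ → (-12,16,1)
river: ρ → (1,16,-12)
river: ρ → (-12,8,5)
river: ρ → (5,12,-8)
river: ρ → (-8,4,9)
river: ρ → (9,14,-3)
river: ρ → (-3,16,4)
river: ρ → (4,16,-3)
river: ρ → (-3,14,9)
ρ-cycle length = 12 (tail of 1 descent step not counted)

12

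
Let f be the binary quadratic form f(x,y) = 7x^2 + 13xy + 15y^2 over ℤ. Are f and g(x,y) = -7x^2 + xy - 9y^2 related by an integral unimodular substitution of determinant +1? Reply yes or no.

D₁ = -251, D₂ = -251
f: translate: b→-1 (≡13 mod 14), so (7,13,15)→(7,-1,9)
f: reduced (well bottom): (7,-1,9) with a≤c, −a<b≤a
g is negative-definite; reduce −g:
−g: reduced (well bottom): (7,-1,9) with a≤c, −a<b≤a
flip sign back: reduced form of g is (-7,1,-9)
reduced forms (7, -1, 9) vs (-7, 1, -9) ⇒ inequivalent

no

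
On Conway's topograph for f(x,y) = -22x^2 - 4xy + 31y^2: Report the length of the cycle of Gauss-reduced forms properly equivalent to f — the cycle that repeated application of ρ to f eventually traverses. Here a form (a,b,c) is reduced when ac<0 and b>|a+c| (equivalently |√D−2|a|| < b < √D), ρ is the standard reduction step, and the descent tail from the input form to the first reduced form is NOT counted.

D = 2744, ⌊√D⌋ = 52
descent: ρ → (31,4,-22)
descent: ρ → (-22,40,13)  [lands on river]
river: ρ → (13,38,-25)
river: ρ → (-25,12,26)
river: ρ → (26,40,-11)
river: ρ → (-11,48,10)
river: ρ → (10,52,-1)
river: ρ → (-1,52,10)
river: ρ → (10,48,-11)
river: ρ → (-11,40,26)
river: ρ → (26,12,-25)
river: ρ → (-25,38,13)
river: ρ → (13,40,-22)
river: ρ → (-22,48,5)
river: ρ → (5,52,-2)
river: ρ → (-2,52,5)
river: ρ → (5,48,-22)
ρ-cycle length = 16 (tail of 2 descent steps not counted)

16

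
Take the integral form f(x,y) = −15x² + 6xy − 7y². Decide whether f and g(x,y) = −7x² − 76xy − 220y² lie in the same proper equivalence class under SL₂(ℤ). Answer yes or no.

D₁ = -384, D₂ = -384
f is negative-definite; reduce −f:
−f: flip: (15,-6,7)→(7,6,15)
−f: reduced (well bottom): (7,6,15) with a≤c, −a<b≤a
flip sign back: reduced form of f is (-7,-6,-15)
g is negative-definite; reduce −g:
−g: translate: b→6 (≡76 mod 14), so (7,76,220)→(7,6,15)
−g: reduced (well bottom): (7,6,15) with a≤c, −a<b≤a
flip sign back: reduced form of g is (-7,-6,-15)
reduced forms (-7, -6, -15) vs (-7, -6, -15) ⇒ equivalent

yes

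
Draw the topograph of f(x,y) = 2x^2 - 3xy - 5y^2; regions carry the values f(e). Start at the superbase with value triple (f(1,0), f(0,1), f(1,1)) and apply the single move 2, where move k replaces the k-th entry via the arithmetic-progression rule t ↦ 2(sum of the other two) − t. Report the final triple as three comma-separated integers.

start (2,-5,-6) = (f(1,0),f(0,1),f(1,1))
replace slot 2: 2·(2+(-6)) − (-5) = -3 → (2,-3,-6)

2,-3,-6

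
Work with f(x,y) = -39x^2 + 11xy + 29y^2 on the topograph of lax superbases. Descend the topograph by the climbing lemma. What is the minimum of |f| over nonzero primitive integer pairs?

river: ρ → (29,47,-21)
river: ρ → (-21,37,39)
river: ρ → (39,41,-19)
river: ρ → (-19,35,45)
river: ρ → (45,55,-9)
river: ρ → (-9,53,51)
river: ρ → (51,49,-11)
river: ρ → (-11,61,21)
river: ρ → (21,65,-5)
river: ρ → (-5,65,21)
river: ρ → (21,61,-11)
river: ρ → (-11,49,51)
river: ρ → (51,53,-9)
river: ρ → (-9,55,45)
river: ρ → (45,35,-19)
river: ρ → (-19,41,39)
river: ρ → (39,37,-21)
river: ρ → (-21,47,29)
river: ρ → (29,11,-39)
river: ρ → (-39,67,1)
river: ρ → (1,67,-39)
river: ρ → (-39,11,29)
closes: descent 0, river 22
min |a| on river = 1

1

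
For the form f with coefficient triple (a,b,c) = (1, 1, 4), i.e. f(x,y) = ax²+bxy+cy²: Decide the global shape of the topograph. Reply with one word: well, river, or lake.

D = b²−4ac = 1² − 4·1·4 = -15
D < 0 ⇒ definite ⇒ every region one sign ⇒ single well

well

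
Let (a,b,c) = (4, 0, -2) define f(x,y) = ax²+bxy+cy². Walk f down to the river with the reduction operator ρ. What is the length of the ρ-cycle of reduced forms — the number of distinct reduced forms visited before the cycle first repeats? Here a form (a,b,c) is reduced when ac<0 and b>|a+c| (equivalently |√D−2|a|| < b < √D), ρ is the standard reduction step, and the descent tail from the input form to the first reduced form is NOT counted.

D = 32, ⌊√D⌋ = 5
descent: ρ → (-2,4,2)  [lands on river]
river: ρ → (2,4,-2)
ρ-cycle length = 2 (tail of 1 descent step not counted)

2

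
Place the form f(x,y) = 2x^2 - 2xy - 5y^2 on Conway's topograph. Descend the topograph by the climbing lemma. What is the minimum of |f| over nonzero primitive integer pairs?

descent: ρ → (-5,2,2)
descent: ρ → (2,6,-1)  [lands on river]
river: ρ → (-1,6,2)
closes: descent 2, river 2
min |a| on river = 1

1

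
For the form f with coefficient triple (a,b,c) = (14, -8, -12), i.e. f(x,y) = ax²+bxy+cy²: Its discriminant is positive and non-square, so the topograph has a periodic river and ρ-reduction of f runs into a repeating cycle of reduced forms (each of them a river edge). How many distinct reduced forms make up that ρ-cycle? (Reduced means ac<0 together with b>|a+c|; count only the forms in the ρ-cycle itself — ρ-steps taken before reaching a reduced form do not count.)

D = 736, ⌊√D⌋ = 27
descent: ρ → (-12,8,14)  [lands on river]
river: ρ → (14,20,-6)
river: ρ → (-6,16,20)
river: ρ → (20,24,-2)
river: ρ → (-2,24,20)
river: ρ → (20,16,-6)
river: ρ → (-6,20,14)
river: ρ → (14,8,-12)
river: ρ → (-12,16,10)
river: ρ → (10,24,-4)
river: ρ → (-4,24,10)
river: ρ → (10,16,-12)
ρ-cycle length = 12 (tail of 1 descent step not counted)

12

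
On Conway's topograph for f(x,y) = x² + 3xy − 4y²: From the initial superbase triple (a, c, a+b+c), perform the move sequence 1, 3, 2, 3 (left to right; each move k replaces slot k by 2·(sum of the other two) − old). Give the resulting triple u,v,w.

start (1,-4,0) = (f(1,0),f(0,1),f(1,1))
replace slot 1: 2·((-4)+0) − 1 = -9 → (-9,-4,0)
replace slot 3: 2·((-9)+(-4)) − 0 = -26 → (-9,-4,-26)
replace slot 2: 2·((-9)+(-26)) − (-4) = -66 → (-9,-66,-26)
replace slot 3: 2·((-9)+(-66)) − (-26) = -124 → (-9,-66,-124)

-9,-66,-124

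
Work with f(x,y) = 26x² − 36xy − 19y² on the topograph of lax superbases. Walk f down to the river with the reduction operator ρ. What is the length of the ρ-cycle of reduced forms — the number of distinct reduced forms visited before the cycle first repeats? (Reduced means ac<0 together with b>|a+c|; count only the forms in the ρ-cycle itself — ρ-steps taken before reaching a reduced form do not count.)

D = 3272, ⌊√D⌋ = 57
descent: ρ → (-19,36,26)  [lands on river]
river: ρ → (26,16,-29)
river: ρ → (-29,42,13)
river: ρ → (13,36,-38)
river: ρ → (-38,40,11)
river: ρ → (11,48,-22)
river: ρ → (-22,40,19)
river: ρ → (19,36,-26)
river: ρ → (-26,16,29)
river: ρ → (29,42,-13)
river: ρ → (-13,36,38)
river: ρ → (38,40,-11)
river: ρ → (-11,48,22)
river: ρ → (22,40,-19)
ρ-cycle length = 14 (tail of 1 descent step not counted)

14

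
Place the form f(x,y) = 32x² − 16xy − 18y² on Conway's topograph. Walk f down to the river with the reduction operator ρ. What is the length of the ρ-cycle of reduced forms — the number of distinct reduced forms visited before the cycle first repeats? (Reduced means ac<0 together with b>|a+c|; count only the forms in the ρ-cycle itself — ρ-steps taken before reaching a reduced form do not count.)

D = 2560, ⌊√D⌋ = 50
descent: ρ → (-18,16,32)  [lands on river]
river: ρ → (32,48,-2)
river: ρ → (-2,48,32)
river: ρ → (32,16,-18)
river: ρ → (-18,20,30)
river: ρ → (30,40,-8)
river: ρ → (-8,40,30)
river: ρ → (30,20,-18)
ρ-cycle length = 8 (tail of 1 descent step not counted)

8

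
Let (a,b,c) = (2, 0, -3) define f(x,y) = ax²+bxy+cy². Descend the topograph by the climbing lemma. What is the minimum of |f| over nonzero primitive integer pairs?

descent: ρ → (-3,0,2)
descent: ρ → (2,4,-1)  [lands on river]
river: ρ → (-1,4,2)
closes: descent 2, river 2
min |a| on river = 1

1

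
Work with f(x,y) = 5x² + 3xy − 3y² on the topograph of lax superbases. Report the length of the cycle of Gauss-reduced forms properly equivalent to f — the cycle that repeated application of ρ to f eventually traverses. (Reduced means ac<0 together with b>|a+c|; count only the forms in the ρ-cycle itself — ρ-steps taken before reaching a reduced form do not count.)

D = 69, ⌊√D⌋ = 8
river: ρ → (-3,3,5)
river: ρ → (5,7,-1)
river: ρ → (-1,7,5)
river: ρ → (5,3,-3)
ρ-cycle length = 4 (tail of 0 descent steps not counted)

4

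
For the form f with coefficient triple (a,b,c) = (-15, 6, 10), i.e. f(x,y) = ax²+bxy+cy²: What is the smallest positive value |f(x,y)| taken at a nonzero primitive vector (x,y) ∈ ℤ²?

river: ρ → (10,14,-11)
river: ρ → (-11,8,13)
river: ρ → (13,18,-6)
river: ρ → (-6,18,13)
river: ρ → (13,8,-11)
river: ρ → (-11,14,10)
river: ρ → (10,6,-15)
river: ρ → (-15,24,1)
river: ρ → (1,24,-15)
river: ρ → (-15,6,10)
closes: descent 0, river 10
min |a| on river = 1

1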